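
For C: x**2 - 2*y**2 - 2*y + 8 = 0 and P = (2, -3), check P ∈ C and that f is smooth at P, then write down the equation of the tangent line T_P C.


Tangent line at P: 4*x + 10*y + 22 = 0.

Step 1: f(2, -3) = 0, so P lies on C.
Step 2: partial derivatives
  f_x(x, y) = 2*x, f_y(x, y) = -4*y - 2.
  f_x(P) = 4, f_y(P) = 10 (gradient nonzero, so P is smooth).
Step 3: tangent line at P: 4·(x − 2) + 10·(y − -3) = 0.
Expanding: 4*x + 10*y + 22 = 0.


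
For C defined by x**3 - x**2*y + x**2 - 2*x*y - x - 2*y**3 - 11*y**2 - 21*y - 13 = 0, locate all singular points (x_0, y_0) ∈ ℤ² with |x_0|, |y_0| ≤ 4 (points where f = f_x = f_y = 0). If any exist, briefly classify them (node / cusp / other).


Singular points: {(-1, -2)}; classification: cusp.

Compute partial derivatives:
  f_x = 3*x**2 - 2*x*y + 2*x - 2*y - 1.
  f_y = -x**2 - 2*x - 6*y**2 - 22*y - 21.
Scan x_0 ∈ {−4, ..., 4}. For each x_0, f_y(x_0, y) is a polynomial in y; find its integer roots y ∈ {−4, ..., 4}, then test f_x and f at those candidates.
  x = -4: f_y(-4, y) = -6*y**2 - 22*y - 29; no integer root y with |y| ≤ 4.
  x = -3: f_y(-3, y) = -6*y**2 - 22*y - 24; no integer root y with |y| ≤ 4.
  x = -2: f_y(-2, y) = -6*y**2 - 22*y - 21; no integer root y with |y| ≤ 4.
  x = -1: f_y(-1, y) = -6*y**2 - 22*y - 20; vanishes at y ∈ {-2}. (-1, -2): f_x = 0, f = 0 — SINGULAR.
  x = 0: f_y(0, y) = -6*y**2 - 22*y - 21; no integer root y with |y| ≤ 4.
  x = 1: f_y(1, y) = -6*y**2 - 22*y - 24; no integer root y with |y| ≤ 4.
  x = 2: f_y(2, y) = -6*y**2 - 22*y - 29; no integer root y with |y| ≤ 4.
  x = 3: f_y(3, y) = -6*y**2 - 22*y - 36; no integer root y with |y| ≤ 4.
  x = 4: f_y(4, y) = -6*y**2 - 22*y - 45; no integer root y with |y| ≤ 4.
Only singular point on the grid: (-1, -2).
Classify: substitute x = -1 + u, y = -2 + v and expand: f = u**3 - u**2*v - 2*v**3 + v**2.
No constant or linear terms (consistent with a singular point). Quadratic part: v**2. Cubic part: u**3 - u**2*v - 2*v**3.
The quadratic part v**2 is a perfect square, so there is a single (double) tangent line v = 0, i.e. y = -2. Restricting the cubic part to that line (v = 0) leaves u**3 ≠ 0, so f is not divisible by v and the branch is v² ≈ -u**3 to lowest order — this is a cusp.
Classification: cusp.


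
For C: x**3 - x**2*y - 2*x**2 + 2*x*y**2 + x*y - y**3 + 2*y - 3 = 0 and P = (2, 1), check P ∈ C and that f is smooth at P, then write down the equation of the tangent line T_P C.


Tangent line at P: 3*x + 5*y - 11 = 0.

Step 1: f(2, 1) = 0, so P lies on C.
Step 2: partial derivatives
  f_x(x, y) = 3*x**2 - 2*x*y - 4*x + 2*y**2 + y, f_y(x, y) = -x**2 + 4*x*y + x - 3*y**2 + 2.
  f_x(P) = 3, f_y(P) = 5 (gradient nonzero, so P is smooth).
Step 3: tangent line at P: 3·(x − 2) + 5·(y − 1) = 0.
Expanding: 3*x + 5*y - 11 = 0.


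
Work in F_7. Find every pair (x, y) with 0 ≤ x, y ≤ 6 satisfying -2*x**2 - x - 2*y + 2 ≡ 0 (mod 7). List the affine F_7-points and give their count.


Affine F_7-points: {(0, 1), (1, 3), (2, 3), (3, 1), (4, 4), (5, 5), (6, 4)}; count = 7.

For each of the 49 pairs (x, y) ∈ F_7², evaluate f(x, y) mod 7. Record the zeros.
  x = 0: [0↦2, 1↦0, 2↦5, 3↦3, 4↦1, 5↦6, 6↦4]  zeros at y ∈ {1}
  x = 1: [0↦6, 1↦4, 2↦2, 3↦0, 4↦5, 5↦3, 6↦1]  zeros at y ∈ {3}
  x = 2: [0↦6, 1↦4, 2↦2, 3↦0, 4↦5, 5↦3, 6↦1]  zeros at y ∈ {3}
  x = 3: [0↦2, 1↦0, 2↦5, 3↦3, 4↦1, 5↦6, 6↦4]  zeros at y ∈ {1}
  x = 4: [0↦1, 1↦6, 2↦4, 3↦2, 4↦0, 5↦5, 6↦3]  zeros at y ∈ {4}
  x = 5: [0↦3, 1↦1, 2↦6, 3↦4, 4↦2, 5↦0, 6↦5]  zeros at y ∈ {5}
  x = 6: [0↦1, 1↦6, 2↦4, 3↦2, 4↦0, 5↦5, 6↦3]  zeros at y ∈ {4}
Collecting zeros: affine points = {(0, 1), (1, 3), (2, 3), (3, 1), (4, 4), (5, 5), (6, 4)}.
Total count |C(F_7)_aff| = 7.


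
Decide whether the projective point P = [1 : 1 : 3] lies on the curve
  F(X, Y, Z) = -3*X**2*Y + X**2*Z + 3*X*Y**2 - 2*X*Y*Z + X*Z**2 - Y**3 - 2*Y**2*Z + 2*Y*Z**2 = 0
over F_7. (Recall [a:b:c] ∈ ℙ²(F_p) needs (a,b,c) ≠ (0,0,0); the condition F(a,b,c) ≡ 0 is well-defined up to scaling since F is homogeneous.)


F(1,1,3) ≡ 3 (mod 7); P is NOT on the curve.

Evaluate F(1, 1, 3) term-by-term (mod 7).
  -3*X**2*Y ↦ -3·1·1·1 = -3
  X**2*Z ↦ 1·1·1·3 = 3
  3*X*Y**2 ↦ 3·1·1·1 = 3
  -2*X*Y*Z ↦ -2·1·1·3 = -6
  X*Z**2 ↦ 1·1·1·9 = 9
  -Y**3 ↦ -1·1·1·1 = -1
  -2*Y**2*Z ↦ -2·1·1·3 = -6
  2*Y*Z**2 ↦ 2·1·1·9 = 18
Sum: F(1, 1, 3) = (-3) + (3) + (3) + (-6) + (9) + (-1) + (-6) + (18) = 17.
Reducing mod 7: 17 ≡ 3 (mod 7).
Since F(a, b, c) ≡ 3 ≠ 0 (mod 7), P does NOT lie on the curve.


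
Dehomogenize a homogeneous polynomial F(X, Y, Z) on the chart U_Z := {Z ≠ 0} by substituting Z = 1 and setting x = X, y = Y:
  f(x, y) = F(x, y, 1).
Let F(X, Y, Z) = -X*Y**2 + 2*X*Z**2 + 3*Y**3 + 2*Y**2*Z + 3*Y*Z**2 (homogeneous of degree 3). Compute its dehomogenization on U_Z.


f(x, y) = -x*y**2 + 2*x + 3*y**3 + 2*y**2 + 3*y

On U_Z we set Z = 1. Each monomial c·X^i·Y^j·Z^k in F becomes c·x^i·y^j·1^k = c·x^i·y^j.
Substituting Z = 1: F(X, Y, 1) = -x*y**2 + 2*x + 3*y**3 + 2*y**2 + 3*y.
Note: deg(f) ≤ deg(F) = 3; strict inequality happens when F is divisible by Z (lost terms).


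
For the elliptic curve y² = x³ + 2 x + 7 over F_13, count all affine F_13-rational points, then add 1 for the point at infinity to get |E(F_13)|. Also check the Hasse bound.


Affine points = {(1, 6), (1, 7), (3, 1), (3, 12), (4, 1), (4, 12), (5, 5), (5, 8), (6, 1), (6, 12), (7, 0), (9, 0), (10, 0), (12, 2), (12, 11)}; affine count = 15; |E(F_13)| = 16.

Discriminant check: Δ ∝ 4a³ + 27b² = 4·2³ + 27·7² = 4·8 + 27·49 ≡ 3 (mod 13). Nonzero ⇒ E is nonsingular.
For each x ∈ F_13, compute rhs = x³ + 2·x + 7 mod 13, then count y ∈ F_13 with y² ≡ rhs.
  x = 0: rhs = 7, matching y values: none (0 points).
  x = 1: rhs = 10, matching y values: 6, 7 (2 points).
  x = 2: rhs = 6, matching y values: none (0 points).
  x = 3: rhs = 1, matching y values: 1, 12 (2 points).
  x = 4: rhs = 1, matching y values: 1, 12 (2 points).
  x = 5: rhs = 12, matching y values: 5, 8 (2 points).
  x = 6: rhs = 1, matching y values: 1, 12 (2 points).
  x = 7: rhs = 0, matching y values: 0 (1 points).
  x = 8: rhs = 2, matching y values: none (0 points).
  x = 9: rhs = 0, matching y values: 0 (1 points).
  x = 10: rhs = 0, matching y values: 0 (1 points).
  x = 11: rhs = 8, matching y values: none (0 points).
  x = 12: rhs = 4, matching y values: 2, 11 (2 points).
Total affine count: 15.
Full point count |E(F_13)| = 15 + 1 = 16.
Hasse bound: |16 − (13+1)| = |2| = 2 ≤ 2√13 ≈ 7.2111 ✓.


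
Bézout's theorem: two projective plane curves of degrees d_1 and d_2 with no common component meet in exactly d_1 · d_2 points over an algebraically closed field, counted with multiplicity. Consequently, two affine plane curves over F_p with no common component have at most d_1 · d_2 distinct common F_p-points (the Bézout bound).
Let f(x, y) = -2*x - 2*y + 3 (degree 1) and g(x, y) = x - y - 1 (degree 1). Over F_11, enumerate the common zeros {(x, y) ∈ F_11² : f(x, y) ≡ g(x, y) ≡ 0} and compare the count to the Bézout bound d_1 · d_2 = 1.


Common zeros: {(4, 3)}; count = 1; Bézout bound = 1.

deg(f) = 1, deg(g) = 1, so Bézout bound = 1.
Scan x ∈ F_11. For each x, list the y ∈ F_11 with f(x, y) ≡ 0 and those with g(x, y) ≡ 0 (mod 11); the common zeros in that column are the intersection.
  x = 0: f ≡ 0 at y ∈ {7}; g ≡ 0 at y ∈ {10}; common: ∅.
  x = 1: f ≡ 0 at y ∈ {6}; g ≡ 0 at y ∈ {0}; common: ∅.
  x = 2: f ≡ 0 at y ∈ {5}; g ≡ 0 at y ∈ {1}; common: ∅.
  x = 3: f ≡ 0 at y ∈ {4}; g ≡ 0 at y ∈ {2}; common: ∅.
  x = 4: f ≡ 0 at y ∈ {3}; g ≡ 0 at y ∈ {3}; common: {3}.
  x = 5: f ≡ 0 at y ∈ {2}; g ≡ 0 at y ∈ {4}; common: ∅.
  x = 6: f ≡ 0 at y ∈ {1}; g ≡ 0 at y ∈ {5}; common: ∅.
  x = 7: f ≡ 0 at y ∈ {0}; g ≡ 0 at y ∈ {6}; common: ∅.
  x = 8: f ≡ 0 at y ∈ {10}; g ≡ 0 at y ∈ {7}; common: ∅.
  x = 9: f ≡ 0 at y ∈ {9}; g ≡ 0 at y ∈ {8}; common: ∅.
  x = 10: f ≡ 0 at y ∈ {8}; g ≡ 0 at y ∈ {9}; common: ∅.
Collecting: common zeros = {(4, 3)}, so the count is 1.
Comparison with the Bézout bound: 1 ≤ 1 = deg(f)·deg(g), as expected for curves with no common component (the bound is attained).


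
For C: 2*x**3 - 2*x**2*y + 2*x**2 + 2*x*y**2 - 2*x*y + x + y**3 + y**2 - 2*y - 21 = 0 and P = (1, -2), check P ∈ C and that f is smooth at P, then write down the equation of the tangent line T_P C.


Tangent line at P: 31*x - 6*y - 43 = 0.

Step 1: f(1, -2) = 0, so P lies on C.
Step 2: partial derivatives
  f_x(x, y) = 6*x**2 - 4*x*y + 4*x + 2*y**2 - 2*y + 1, f_y(x, y) = -2*x**2 + 4*x*y - 2*x + 3*y**2 + 2*y - 2.
  f_x(P) = 31, f_y(P) = -6 (gradient nonzero, so P is smooth).
Step 3: tangent line at P: 31·(x − 1) + -6·(y − -2) = 0.
Expanding: 31*x - 6*y - 43 = 0.


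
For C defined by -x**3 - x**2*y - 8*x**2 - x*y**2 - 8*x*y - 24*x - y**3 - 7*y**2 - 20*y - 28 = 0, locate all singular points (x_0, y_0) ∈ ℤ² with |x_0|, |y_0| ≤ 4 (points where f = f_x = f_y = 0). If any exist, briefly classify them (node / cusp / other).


Singular points: {(-2, -2)}; classification: cusp.

Compute partial derivatives:
  f_x = -3*x**2 - 2*x*y - 16*x - y**2 - 8*y - 24.
  f_y = -x**2 - 2*x*y - 8*x - 3*y**2 - 14*y - 20.
Scan x_0 ∈ {−4, ..., 4}. For each x_0, f_y(x_0, y) is a polynomial in y; find its integer roots y ∈ {−4, ..., 4}, then test f_x and f at those candidates.
  x = -4: f_y(-4, y) = -3*y**2 - 6*y - 4; no integer root y with |y| ≤ 4.
  x = -3: f_y(-3, y) = -3*y**2 - 8*y - 5; vanishes at y ∈ {-1}. (-3, -1): f_x = -2 ≠ 0.
  x = -2: f_y(-2, y) = -3*y**2 - 10*y - 8; vanishes at y ∈ {-2}. (-2, -2): f_x = 0, f = 0 — SINGULAR.
  x = -1: f_y(-1, y) = -3*y**2 - 12*y - 13; no integer root y with |y| ≤ 4.
  x = 0: f_y(0, y) = -3*y**2 - 14*y - 20; no integer root y with |y| ≤ 4.
  x = 1: f_y(1, y) = -3*y**2 - 16*y - 29; no integer root y with |y| ≤ 4.
  x = 2: f_y(2, y) = -3*y**2 - 18*y - 40; no integer root y with |y| ≤ 4.
  x = 3: f_y(3, y) = -3*y**2 - 20*y - 53; no integer root y with |y| ≤ 4.
  x = 4: f_y(4, y) = -3*y**2 - 22*y - 68; no integer root y with |y| ≤ 4.
Only singular point on the grid: (-2, -2).
Classify: substitute x = -2 + u, y = -2 + v and expand: f = -u**3 - u**2*v - u*v**2 - v**3 + v**2.
No constant or linear terms (consistent with a singular point). Quadratic part: v**2. Cubic part: -u**3 - u**2*v - u*v**2 - v**3.
The quadratic part v**2 is a perfect square, so there is a single (double) tangent line v = 0, i.e. y = -2. Restricting the cubic part to that line (v = 0) leaves -u**3 ≠ 0, so f is not divisible by v and the branch is v² ≈ u**3 to lowest order — this is a cusp.
Classification: cusp.


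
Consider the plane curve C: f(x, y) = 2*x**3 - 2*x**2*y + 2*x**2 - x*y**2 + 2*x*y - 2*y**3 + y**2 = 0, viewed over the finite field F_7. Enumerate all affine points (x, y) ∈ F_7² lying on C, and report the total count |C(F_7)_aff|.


Affine F_7-points: {(0, 0), (0, 4), (3, 1), (3, 6), (4, 2), (4, 3), (4, 4), (6, 0), (6, 4)}; count = 9.

For each of the 49 pairs (x, y) ∈ F_7², evaluate f(x, y) mod 7. Record the zeros.
  x = 0: [0↦0, 1↦6, 2↦2, 3↦4, 4↦0, 5↦6, 6↦3]  zeros at y ∈ {0, 4}
  x = 1: [0↦4, 1↦2, 2↦2, 3↦6, 4↦2, 5↦6, 6↦6]  zeros at y ∈ ∅
  x = 2: [0↦3, 1↦3, 2↦3, 3↦5, 4↦4, 5↦2, 6↦1]  zeros at y ∈ ∅
  x = 3: [0↦2, 1↦0, 2↦3, 3↦6, 4↦4, 5↦6, 6↦0]  zeros at y ∈ {1, 6}
  x = 4: [0↦6, 1↦5, 2↦0, 3↦0, 4↦0, 5↦2, 6↦1]  zeros at y ∈ {2, 3, 4}
  x = 5: [0↦6, 1↦2, 2↦6, 3↦6, 4↦4, 5↦2, 6↦2]  zeros at y ∈ ∅
  x = 6: [0↦0, 1↦3, 2↦5, 3↦1, 4↦0, 5↦4, 6↦1]  zeros at y ∈ {0, 4}
Collecting zeros: affine points = {(0, 0), (0, 4), (3, 1), (3, 6), (4, 2), (4, 3), (4, 4), (6, 0), (6, 4)}.
Total count |C(F_7)_aff| = 9.


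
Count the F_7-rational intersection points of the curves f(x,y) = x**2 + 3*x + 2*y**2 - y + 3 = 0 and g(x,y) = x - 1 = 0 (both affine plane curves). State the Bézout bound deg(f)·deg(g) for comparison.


Common zeros: {(1, 0), (1, 4)}; count = 2; Bézout bound = 2.

deg(f) = 2, deg(g) = 1, so Bézout bound = 2.
Scan x ∈ F_7. For each x, list the y ∈ F_7 with f(x, y) ≡ 0 and those with g(x, y) ≡ 0 (mod 7); the common zeros in that column are the intersection.
  x = 0: f ≡ 0 at y ∈ ∅; g ≡ 0 at y ∈ ∅; common: ∅.
  x = 1: f ≡ 0 at y ∈ {0, 4}; g ≡ 0 at y ∈ {0, 1, 2, 3, 4, 5, 6}; common: {0, 4}.
  x = 2: f ≡ 0 at y ∈ {1, 3}; g ≡ 0 at y ∈ ∅; common: ∅.
  x = 3: f ≡ 0 at y ∈ {0, 4}; g ≡ 0 at y ∈ ∅; common: ∅.
  x = 4: f ≡ 0 at y ∈ ∅; g ≡ 0 at y ∈ ∅; common: ∅.
  x = 5: f ≡ 0 at y ∈ {2}; g ≡ 0 at y ∈ ∅; common: ∅.
  x = 6: f ≡ 0 at y ∈ {2}; g ≡ 0 at y ∈ ∅; common: ∅.
Collecting: common zeros = {(1, 0), (1, 4)}, so the count is 2.
Comparison with the Bézout bound: 2 ≤ 2 = deg(f)·deg(g), as expected for curves with no common component (the bound is attained).


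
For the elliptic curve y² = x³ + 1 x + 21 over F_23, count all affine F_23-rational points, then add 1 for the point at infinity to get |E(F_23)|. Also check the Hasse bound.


Affine points = {(1, 0), (2, 10), (2, 13), (5, 6), (5, 17), (6, 6), (6, 17), (7, 7), (7, 16), (8, 9), (8, 14), (9, 0), (11, 11), (11, 12), (12, 6), (12, 17), (13, 0), (16, 4), (16, 19), (17, 11), (17, 12), (18, 11), (18, 12)}; affine count = 23; |E(F_23)| = 24.

Discriminant check: Δ ∝ 4a³ + 27b² = 4·1³ + 27·21² = 4·1 + 27·441 ≡ 20 (mod 23). Nonzero ⇒ E is nonsingular.
For each x ∈ F_23, compute rhs = x³ + 1·x + 21 mod 23, then count y ∈ F_23 with y² ≡ rhs.
  x = 0: rhs = 21, matching y values: none (0 points).
  x = 1: rhs = 0, matching y values: 0 (1 points).
  x = 2: rhs = 8, matching y values: 10, 13 (2 points).
  x = 3: rhs = 5, matching y values: none (0 points).
  x = 4: rhs = 20, matching y values: none (0 points).
  x = 5: rhs = 13, matching y values: 6, 17 (2 points).
  x = 6: rhs = 13, matching y values: 6, 17 (2 points).
  x = 7: rhs = 3, matching y values: 7, 16 (2 points).
  x = 8: rhs = 12, matching y values: 9, 14 (2 points).
  x = 9: rhs = 0, matching y values: 0 (1 points).
  x = 10: rhs = 19, matching y values: none (0 points).
  x = 11: rhs = 6, matching y values: 11, 12 (2 points).
  x = 12: rhs = 13, matching y values: 6, 17 (2 points).
  x = 13: rhs = 0, matching y values: 0 (1 points).
  x = 14: rhs = 19, matching y values: none (0 points).
  x = 15: rhs = 7, matching y values: none (0 points).
  x = 16: rhs = 16, matching y values: 4, 19 (2 points).
  x = 17: rhs = 6, matching y values: 11, 12 (2 points).
  x = 18: rhs = 6, matching y values: 11, 12 (2 points).
  x = 19: rhs = 22, matching y values: none (0 points).
  x = 20: rhs = 14, matching y values: none (0 points).
  x = 21: rhs = 11, matching y values: none (0 points).
  x = 22: rhs = 19, matching y values: none (0 points).
Total affine count: 23.
Full point count |E(F_23)| = 23 + 1 = 24.
Hasse bound: |24 − (23+1)| = |0| = 0 ≤ 2√23 ≈ 9.5917 ✓.


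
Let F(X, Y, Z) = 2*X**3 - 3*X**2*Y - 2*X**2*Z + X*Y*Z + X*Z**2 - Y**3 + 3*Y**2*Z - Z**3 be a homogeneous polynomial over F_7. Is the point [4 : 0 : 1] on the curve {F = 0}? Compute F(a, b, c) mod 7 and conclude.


F(4,0,1) ≡ 1 (mod 7); P is NOT on the curve.

Evaluate F(4, 0, 1) term-by-term (mod 7).
  2*X**3 ↦ 2·64·1·1 = 128
  -3*X**2*Y ↦ -3·16·0·1 = 0
  -2*X**2*Z ↦ -2·16·1·1 = -32
  X*Y*Z ↦ 1·4·0·1 = 0
  X*Z**2 ↦ 1·4·1·1 = 4
  -Y**3 ↦ -1·1·0·1 = 0
  3*Y**2*Z ↦ 3·1·0·1 = 0
  -Z**3 ↦ -1·1·1·1 = -1
Sum: F(4, 0, 1) = (128) + (0) + (-32) + (0) + (4) + (0) + (0) + (-1) = 99.
Reducing mod 7: 99 ≡ 1 (mod 7).
Since F(a, b, c) ≡ 1 ≠ 0 (mod 7), P does NOT lie on the curve.


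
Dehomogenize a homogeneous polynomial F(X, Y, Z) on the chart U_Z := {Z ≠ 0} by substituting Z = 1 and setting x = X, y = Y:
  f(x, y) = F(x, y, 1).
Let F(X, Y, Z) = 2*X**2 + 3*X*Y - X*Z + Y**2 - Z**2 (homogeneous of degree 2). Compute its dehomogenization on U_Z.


f(x, y) = 2*x**2 + 3*x*y - x + y**2 - 1

On U_Z we set Z = 1. Each monomial c·X^i·Y^j·Z^k in F becomes c·x^i·y^j·1^k = c·x^i·y^j.
Substituting Z = 1: F(X, Y, 1) = 2*x**2 + 3*x*y - x + y**2 - 1.
Note: deg(f) ≤ deg(F) = 2; strict inequality happens when F is divisible by Z (lost terms).


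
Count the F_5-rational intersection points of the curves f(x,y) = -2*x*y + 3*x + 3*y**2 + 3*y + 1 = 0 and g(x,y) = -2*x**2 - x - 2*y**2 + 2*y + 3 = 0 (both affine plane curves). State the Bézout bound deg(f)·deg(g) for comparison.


Common zeros: {(4, 3)}; count = 1; Bézout bound = 4.

deg(f) = 2, deg(g) = 2, so Bézout bound = 4.
Scan x ∈ F_5. For each x, list the y ∈ F_5 with f(x, y) ≡ 0 and those with g(x, y) ≡ 0 (mod 5); the common zeros in that column are the intersection.
  x = 0: f ≡ 0 at y ∈ ∅; g ≡ 0 at y ∈ ∅; common: ∅.
  x = 1: f ≡ 0 at y ∈ ∅; g ≡ 0 at y ∈ {0, 1}; common: ∅.
  x = 2: f ≡ 0 at y ∈ ∅; g ≡ 0 at y ∈ ∅; common: ∅.
  x = 3: f ≡ 0 at y ∈ {0, 1}; g ≡ 0 at y ∈ {3}; common: ∅.
  x = 4: f ≡ 0 at y ∈ {2, 3}; g ≡ 0 at y ∈ {3}; common: {3}.
Collecting: common zeros = {(4, 3)}, so the count is 1.
Comparison with the Bézout bound: 1 ≤ 4 = deg(f)·deg(g), as expected for curves with no common component (the affine F_5-count falls short of the bound because intersections may lie at infinity, over extension fields, or carry multiplicity).


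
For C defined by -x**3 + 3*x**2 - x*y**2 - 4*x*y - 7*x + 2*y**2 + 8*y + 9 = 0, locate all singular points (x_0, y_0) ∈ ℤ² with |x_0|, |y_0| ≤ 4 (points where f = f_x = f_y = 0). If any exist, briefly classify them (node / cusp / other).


Singular points: {(1, -2)}; classification: cusp.

Compute partial derivatives:
  f_x = -3*x**2 + 6*x - y**2 - 4*y - 7.
  f_y = -2*x*y - 4*x + 4*y + 8.
Scan x_0 ∈ {−4, ..., 4}. For each x_0, f_y(x_0, y) is a polynomial in y; find its integer roots y ∈ {−4, ..., 4}, then test f_x and f at those candidates.
  x = -4: f_y(-4, y) = 12*y + 24; vanishes at y ∈ {-2}. (-4, -2): f_x = -75 ≠ 0.
  x = -3: f_y(-3, y) = 10*y + 20; vanishes at y ∈ {-2}. (-3, -2): f_x = -48 ≠ 0.
  x = -2: f_y(-2, y) = 8*y + 16; vanishes at y ∈ {-2}. (-2, -2): f_x = -27 ≠ 0.
  x = -1: f_y(-1, y) = 6*y + 12; vanishes at y ∈ {-2}. (-1, -2): f_x = -12 ≠ 0.
  x = 0: f_y(0, y) = 4*y + 8; vanishes at y ∈ {-2}. (0, -2): f_x = -3 ≠ 0.
  x = 1: f_y(1, y) = 2*y + 4; vanishes at y ∈ {-2}. (1, -2): f_x = 0, f = 0 — SINGULAR.
  x = 2: f_y(2, y) = 0; vanishes at y ∈ {-4, -3, -2, -1, 0, 1, 2, 3, 4}. (2, -4): f_x = -7 ≠ 0; (2, -3): f_x = -4 ≠ 0; (2, -2): f_x = -3 ≠ 0; (2, -1): f_x = -4 ≠ 0; (2, 0): f_x = -7 ≠ 0; (2, 1): f_x = -12 ≠ 0; (2, 2): f_x = -19 ≠ 0; (2, 3): f_x = -28 ≠ 0; (2, 4): f_x = -39 ≠ 0.
  x = 3: f_y(3, y) = -2*y - 4; vanishes at y ∈ {-2}. (3, -2): f_x = -12 ≠ 0.
  x = 4: f_y(4, y) = -4*y - 8; vanishes at y ∈ {-2}. (4, -2): f_x = -27 ≠ 0.
Only singular point on the grid: (1, -2).
Classify: substitute x = 1 + u, y = -2 + v and expand: f = -u**3 - u*v**2 + v**2.
No constant or linear terms (consistent with a singular point). Quadratic part: v**2. Cubic part: -u**3 - u*v**2.
The quadratic part v**2 is a perfect square, so there is a single (double) tangent line v = 0, i.e. y = -2. Restricting the cubic part to that line (v = 0) leaves -u**3 ≠ 0, so f is not divisible by v and the branch is v² ≈ u**3 to lowest order — this is a cusp.
Classification: cusp.


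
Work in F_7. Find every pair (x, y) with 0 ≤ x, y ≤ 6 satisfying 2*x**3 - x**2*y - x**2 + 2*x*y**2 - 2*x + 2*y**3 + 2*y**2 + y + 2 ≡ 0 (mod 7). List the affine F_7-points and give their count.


Affine F_7-points: {(0, 1), (0, 2), (0, 3), (1, 1), (1, 3), (5, 0), (5, 4)}; count = 7.

For each of the 49 pairs (x, y) ∈ F_7², evaluate f(x, y) mod 7. Record the zeros.
  x = 0: [0↦2, 1↦0, 2↦0, 3↦0, 4↦5, 5↦6, 6↦1]  zeros at y ∈ {1, 2, 3}
  x = 1: [0↦1, 1↦0, 2↦5, 3↦0, 4↦4, 5↦1, 6↦3]  zeros at y ∈ {1, 3}
  x = 2: [0↦3, 1↦1, 2↦2, 3↦4, 4↦5, 5↦3, 6↦3]  zeros at y ∈ ∅
  x = 3: [0↦6, 1↦1, 2↦3, 3↦3, 4↦6, 5↦3, 6↦6]  zeros at y ∈ ∅
  x = 4: [0↦1, 1↦5, 2↦6, 3↦2, 4↦5, 5↦6, 6↦3]  zeros at y ∈ ∅
  x = 5: [0↦0, 1↦4, 2↦2, 3↦6, 4↦0, 5↦3, 6↦6]  zeros at y ∈ {0, 4}
  x = 6: [0↦1, 1↦3, 2↦3, 3↦6, 4↦3, 5↦6, 6↦6]  zeros at y ∈ ∅
Collecting zeros: affine points = {(0, 1), (0, 2), (0, 3), (1, 1), (1, 3), (5, 0), (5, 4)}.
Total count |C(F_7)_aff| = 7.


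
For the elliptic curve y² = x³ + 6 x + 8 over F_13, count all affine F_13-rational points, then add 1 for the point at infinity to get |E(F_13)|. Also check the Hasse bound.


Affine points = {(3, 1), (3, 12), (6, 0), (7, 4), (7, 9), (8, 3), (8, 10), (11, 1), (11, 12), (12, 1), (12, 12)}; affine count = 11; |E(F_13)| = 12.

Discriminant check: Δ ∝ 4a³ + 27b² = 4·6³ + 27·8² = 4·216 + 27·64 ≡ 5 (mod 13). Nonzero ⇒ E is nonsingular.
For each x ∈ F_13, compute rhs = x³ + 6·x + 8 mod 13, then count y ∈ F_13 with y² ≡ rhs.
  x = 0: rhs = 8, matching y values: none (0 points).
  x = 1: rhs = 2, matching y values: none (0 points).
  x = 2: rhs = 2, matching y values: none (0 points).
  x = 3: rhs = 1, matching y values: 1, 12 (2 points).
  x = 4: rhs = 5, matching y values: none (0 points).
  x = 5: rhs = 7, matching y values: none (0 points).
  x = 6: rhs = 0, matching y values: 0 (1 points).
  x = 7: rhs = 3, matching y values: 4, 9 (2 points).
  x = 8: rhs = 9, matching y values: 3, 10 (2 points).
  x = 9: rhs = 11, matching y values: none (0 points).
  x = 10: rhs = 2, matching y values: none (0 points).
  x = 11: rhs = 1, matching y values: 1, 12 (2 points).
  x = 12: rhs = 1, matching y values: 1, 12 (2 points).
Total affine count: 11.
Full point count |E(F_13)| = 11 + 1 = 12.
Hasse bound: |12 − (13+1)| = |-2| = 2 ≤ 2√13 ≈ 7.2111 ✓.


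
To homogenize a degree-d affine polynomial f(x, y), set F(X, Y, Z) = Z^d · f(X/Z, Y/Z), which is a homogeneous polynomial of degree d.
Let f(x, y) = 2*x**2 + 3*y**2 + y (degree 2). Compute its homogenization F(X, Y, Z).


F(X, Y, Z) = 2*X**2 + 3*Y**2 + Y*Z

deg(f) = 2.
Substitute x = X/Z, y = Y/Z into f, then multiply by Z^2.
  monomial 2·x^2·y^0 ↦ 2·X^2·Y^0·Z^0.
  monomial 3·x^0·y^2 ↦ 3·X^0·Y^2·Z^0.
  monomial 1·x^0·y^1 ↦ 1·X^0·Y^1·Z^1.
Collecting: F(X, Y, Z) = 2*X**2 + 3*Y**2 + Y*Z.


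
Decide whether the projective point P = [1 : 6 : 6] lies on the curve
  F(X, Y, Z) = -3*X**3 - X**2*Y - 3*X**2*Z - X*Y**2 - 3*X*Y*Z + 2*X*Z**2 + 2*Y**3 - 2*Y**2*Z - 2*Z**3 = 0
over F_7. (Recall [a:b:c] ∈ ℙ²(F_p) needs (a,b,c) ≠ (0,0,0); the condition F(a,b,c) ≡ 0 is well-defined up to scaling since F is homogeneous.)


F(1,6,6) ≡ 1 (mod 7); P is NOT on the curve.

Evaluate F(1, 6, 6) term-by-term (mod 7).
  -3*X**3 ↦ -3·1·1·1 = -3
  -X**2*Y ↦ -1·1·6·1 = -6
  -3*X**2*Z ↦ -3·1·1·6 = -18
  -X*Y**2 ↦ -1·1·36·1 = -36
  -3*X*Y*Z ↦ -3·1·6·6 = -108
  2*X*Z**2 ↦ 2·1·1·36 = 72
  2*Y**3 ↦ 2·1·216·1 = 432
  -2*Y**2*Z ↦ -2·1·36·6 = -432
  -2*Z**3 ↦ -2·1·1·216 = -432
Sum: F(1, 6, 6) = (-3) + (-6) + (-18) + (-36) + (-108) + (72) + (432) + (-432) + (-432) = -531.
Reducing mod 7: -531 ≡ 1 (mod 7).
Since F(a, b, c) ≡ 1 ≠ 0 (mod 7), P does NOT lie on the curve.


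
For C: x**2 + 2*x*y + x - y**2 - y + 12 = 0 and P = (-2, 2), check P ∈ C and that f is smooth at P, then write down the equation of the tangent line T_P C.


Tangent line at P: x - 9*y + 20 = 0.

Step 1: f(-2, 2) = 0, so P lies on C.
Step 2: partial derivatives
  f_x(x, y) = 2*x + 2*y + 1, f_y(x, y) = 2*x - 2*y - 1.
  f_x(P) = 1, f_y(P) = -9 (gradient nonzero, so P is smooth).
Step 3: tangent line at P: 1·(x − -2) + -9·(y − 2) = 0.
Expanding: x - 9*y + 20 = 0.


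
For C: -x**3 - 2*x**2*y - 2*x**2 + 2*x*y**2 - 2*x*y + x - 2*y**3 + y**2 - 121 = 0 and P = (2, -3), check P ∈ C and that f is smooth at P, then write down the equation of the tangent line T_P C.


Tangent line at P: 29*x - 96*y - 346 = 0.

Step 1: f(2, -3) = 0, so P lies on C.
Step 2: partial derivatives
  f_x(x, y) = -3*x**2 - 4*x*y - 4*x + 2*y**2 - 2*y + 1, f_y(x, y) = -2*x**2 + 4*x*y - 2*x - 6*y**2 + 2*y.
  f_x(P) = 29, f_y(P) = -96 (gradient nonzero, so P is smooth).
Step 3: tangent line at P: 29·(x − 2) + -96·(y − -3) = 0.
Expanding: 29*x - 96*y - 346 = 0.


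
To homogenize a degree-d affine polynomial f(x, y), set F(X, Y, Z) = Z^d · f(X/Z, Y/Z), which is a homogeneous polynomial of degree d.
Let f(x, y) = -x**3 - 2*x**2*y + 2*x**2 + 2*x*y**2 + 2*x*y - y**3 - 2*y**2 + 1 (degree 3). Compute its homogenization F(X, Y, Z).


F(X, Y, Z) = -X**3 - 2*X**2*Y + 2*X**2*Z + 2*X*Y**2 + 2*X*Y*Z - Y**3 - 2*Y**2*Z + Z**3

deg(f) = 3.
Substitute x = X/Z, y = Y/Z into f, then multiply by Z^3.
  monomial -1·x^3·y^0 ↦ -1·X^3·Y^0·Z^0.
  monomial -2·x^2·y^1 ↦ -2·X^2·Y^1·Z^0.
  monomial 2·x^2·y^0 ↦ 2·X^2·Y^0·Z^1.
  monomial 2·x^1·y^2 ↦ 2·X^1·Y^2·Z^0.
  monomial 2·x^1·y^1 ↦ 2·X^1·Y^1·Z^1.
  monomial -1·x^0·y^3 ↦ -1·X^0·Y^3·Z^0.
  monomial -2·x^0·y^2 ↦ -2·X^0·Y^2·Z^1.
  monomial 1·x^0·y^0 ↦ 1·X^0·Y^0·Z^3.
Collecting: F(X, Y, Z) = -X**3 - 2*X**2*Y + 2*X**2*Z + 2*X*Y**2 + 2*X*Y*Z - Y**3 - 2*Y**2*Z + Z**3.


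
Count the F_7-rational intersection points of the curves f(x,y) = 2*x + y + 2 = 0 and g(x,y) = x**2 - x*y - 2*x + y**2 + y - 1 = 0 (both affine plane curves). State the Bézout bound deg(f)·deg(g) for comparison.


Common zeros: {(1, 3)}; count = 1; Bézout bound = 2.

deg(f) = 1, deg(g) = 2, so Bézout bound = 2.
Scan x ∈ F_7. For each x, list the y ∈ F_7 with f(x, y) ≡ 0 and those with g(x, y) ≡ 0 (mod 7); the common zeros in that column are the intersection.
  x = 0: f ≡ 0 at y ∈ {5}; g ≡ 0 at y ∈ ∅; common: ∅.
  x = 1: f ≡ 0 at y ∈ {3}; g ≡ 0 at y ∈ {3, 4}; common: {3}.
  x = 2: f ≡ 0 at y ∈ {1}; g ≡ 0 at y ∈ ∅; common: ∅.
  x = 3: f ≡ 0 at y ∈ {6}; g ≡ 0 at y ∈ ∅; common: ∅.
  x = 4: f ≡ 0 at y ∈ {4}; g ≡ 0 at y ∈ {0, 3}; common: ∅.
  x = 5: f ≡ 0 at y ∈ {2}; g ≡ 0 at y ∈ {0, 4}; common: ∅.
  x = 6: f ≡ 0 at y ∈ {0}; g ≡ 0 at y ∈ ∅; common: ∅.
Collecting: common zeros = {(1, 3)}, so the count is 1.
Comparison with the Bézout bound: 1 ≤ 2 = deg(f)·deg(g), as expected for curves with no common component (the affine F_7-count falls short of the bound because intersections may lie at infinity, over extension fields, or carry multiplicity).


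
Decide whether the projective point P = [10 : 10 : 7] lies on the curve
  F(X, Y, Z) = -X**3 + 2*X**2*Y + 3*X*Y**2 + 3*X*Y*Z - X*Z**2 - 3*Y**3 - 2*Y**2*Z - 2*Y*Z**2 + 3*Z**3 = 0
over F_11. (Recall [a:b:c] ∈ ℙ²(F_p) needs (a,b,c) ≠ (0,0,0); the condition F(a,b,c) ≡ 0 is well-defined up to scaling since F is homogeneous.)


F(10,10,7) ≡ 5 (mod 11); P is NOT on the curve.

Evaluate F(10, 10, 7) term-by-term (mod 11).
  -X**3 ↦ -1·1000·1·1 = -1000
  2*X**2*Y ↦ 2·100·10·1 = 2000
  3*X*Y**2 ↦ 3·10·100·1 = 3000
  3*X*Y*Z ↦ 3·10·10·7 = 2100
  -X*Z**2 ↦ -1·10·1·49 = -490
  -3*Y**3 ↦ -3·1·1000·1 = -3000
  -2*Y**2*Z ↦ -2·1·100·7 = -1400
  -2*Y*Z**2 ↦ -2·1·10·49 = -980
  3*Z**3 ↦ 3·1·1·343 = 1029
Sum: F(10, 10, 7) = (-1000) + (2000) + (3000) + (2100) + (-490) + (-3000) + (-1400) + (-980) + (1029) = 1259.
Reducing mod 11: 1259 ≡ 5 (mod 11).
Since F(a, b, c) ≡ 5 ≠ 0 (mod 11), P does NOT lie on the curve.


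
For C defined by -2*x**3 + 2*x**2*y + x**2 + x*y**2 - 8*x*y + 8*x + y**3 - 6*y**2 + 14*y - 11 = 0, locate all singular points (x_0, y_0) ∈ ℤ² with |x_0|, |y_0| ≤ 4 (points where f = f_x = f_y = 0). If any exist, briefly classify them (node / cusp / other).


Singular points: {(1, 2)}; classification: node.

Compute partial derivatives:
  f_x = -6*x**2 + 4*x*y + 2*x + y**2 - 8*y + 8.
  f_y = 2*x**2 + 2*x*y - 8*x + 3*y**2 - 12*y + 14.
Scan x_0 ∈ {−4, ..., 4}. For each x_0, f_y(x_0, y) is a polynomial in y; find its integer roots y ∈ {−4, ..., 4}, then test f_x and f at those candidates.
  x = -4: f_y(-4, y) = 3*y**2 - 20*y + 78; no integer root y with |y| ≤ 4.
  x = -3: f_y(-3, y) = 3*y**2 - 18*y + 56; no integer root y with |y| ≤ 4.
  x = -2: f_y(-2, y) = 3*y**2 - 16*y + 38; no integer root y with |y| ≤ 4.
  x = -1: f_y(-1, y) = 3*y**2 - 14*y + 24; no integer root y with |y| ≤ 4.
  x = 0: f_y(0, y) = 3*y**2 - 12*y + 14; no integer root y with |y| ≤ 4.
  x = 1: f_y(1, y) = 3*y**2 - 10*y + 8; vanishes at y ∈ {2}. (1, 2): f_x = 0, f = 0 — SINGULAR.
  x = 2: f_y(2, y) = 3*y**2 - 8*y + 6; no integer root y with |y| ≤ 4.
  x = 3: f_y(3, y) = 3*y**2 - 6*y + 8; no integer root y with |y| ≤ 4.
  x = 4: f_y(4, y) = 3*y**2 - 4*y + 14; no integer root y with |y| ≤ 4.
Only singular point on the grid: (1, 2).
Classify: substitute x = 1 + u, y = 2 + v and expand: f = -2*u**3 + 2*u**2*v - u**2 + u*v**2 + v**3 + v**2.
No constant or linear terms (consistent with a singular point). Quadratic part: -u**2 + v**2. Cubic part: -2*u**3 + 2*u**2*v + u*v**2 + v**3.
The quadratic part v**2 - u**2 = (v − u)(v + u) splits into two distinct linear factors, so there are two distinct tangent lines y − 2 = ±(x − 1) — this is a node (ordinary double point).
Classification: node.


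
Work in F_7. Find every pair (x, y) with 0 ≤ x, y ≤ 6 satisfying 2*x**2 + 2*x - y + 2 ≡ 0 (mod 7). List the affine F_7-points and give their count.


Affine F_7-points: {(0, 2), (1, 6), (2, 0), (3, 5), (4, 0), (5, 6), (6, 2)}; count = 7.

For each of the 49 pairs (x, y) ∈ F_7², evaluate f(x, y) mod 7. Record the zeros.
  x = 0: [0↦2, 1↦1, 2↦0, 3↦6, 4↦5, 5↦4, 6↦3]  zeros at y ∈ {2}
  x = 1: [0↦6, 1↦5, 2↦4, 3↦3, 4↦2, 5↦1, 6↦0]  zeros at y ∈ {6}
  x = 2: [0↦0, 1↦6, 2↦5, 3↦4, 4↦3, 5↦2, 6↦1]  zeros at y ∈ {0}
  x = 3: [0↦5, 1↦4, 2↦3, 3↦2, 4↦1, 5↦0, 6↦6]  zeros at y ∈ {5}
  x = 4: [0↦0, 1↦6, 2↦5, 3↦4, 4↦3, 5↦2, 6↦1]  zeros at y ∈ {0}
  x = 5: [0↦6, 1↦5, 2↦4, 3↦3, 4↦2, 5↦1, 6↦0]  zeros at y ∈ {6}
  x = 6: [0↦2, 1↦1, 2↦0, 3↦6, 4↦5, 5↦4, 6↦3]  zeros at y ∈ {2}
Collecting zeros: affine points = {(0, 2), (1, 6), (2, 0), (3, 5), (4, 0), (5, 6), (6, 2)}.
Total count |C(F_7)_aff| = 7.


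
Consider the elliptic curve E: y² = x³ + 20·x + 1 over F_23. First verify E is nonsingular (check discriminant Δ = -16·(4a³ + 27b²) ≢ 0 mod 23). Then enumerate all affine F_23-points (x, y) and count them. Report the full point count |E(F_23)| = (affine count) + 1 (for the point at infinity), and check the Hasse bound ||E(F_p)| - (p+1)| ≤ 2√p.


Affine points = {(0, 1), (0, 22), (2, 7), (2, 16), (7, 1), (7, 22), (8, 11), (8, 12), (9, 6), (9, 17), (14, 9), (14, 14), (16, 1), (16, 22), (18, 11), (18, 12), (19, 8), (19, 15), (20, 11), (20, 12), (22, 7), (22, 16)}; affine count = 22; |E(F_23)| = 23.

Discriminant check: Δ ∝ 4a³ + 27b² = 4·20³ + 27·1² = 4·8000 + 27·1 ≡ 11 (mod 23). Nonzero ⇒ E is nonsingular.
For each x ∈ F_23, compute rhs = x³ + 20·x + 1 mod 23, then count y ∈ F_23 with y² ≡ rhs.
  x = 0: rhs = 1, matching y values: 1, 22 (2 points).
  x = 1: rhs = 22, matching y values: none (0 points).
  x = 2: rhs = 3, matching y values: 7, 16 (2 points).
  x = 3: rhs = 19, matching y values: none (0 points).
  x = 4: rhs = 7, matching y values: none (0 points).
  x = 5: rhs = 19, matching y values: none (0 points).
  x = 6: rhs = 15, matching y values: none (0 points).
  x = 7: rhs = 1, matching y values: 1, 22 (2 points).
  x = 8: rhs = 6, matching y values: 11, 12 (2 points).
  x = 9: rhs = 13, matching y values: 6, 17 (2 points).
  x = 10: rhs = 5, matching y values: none (0 points).
  x = 11: rhs = 11, matching y values: none (0 points).
  x = 12: rhs = 14, matching y values: none (0 points).
  x = 13: rhs = 20, matching y values: none (0 points).
  x = 14: rhs = 12, matching y values: 9, 14 (2 points).
  x = 15: rhs = 19, matching y values: none (0 points).
  x = 16: rhs = 1, matching y values: 1, 22 (2 points).
  x = 17: rhs = 10, matching y values: none (0 points).
  x = 18: rhs = 6, matching y values: 11, 12 (2 points).
  x = 19: rhs = 18, matching y values: 8, 15 (2 points).
  x = 20: rhs = 6, matching y values: 11, 12 (2 points).
  x = 21: rhs = 22, matching y values: none (0 points).
  x = 22: rhs = 3, matching y values: 7, 16 (2 points).
Total affine count: 22.
Full point count |E(F_23)| = 22 + 1 = 23.
Hasse bound: |23 − (23+1)| = |-1| = 1 ≤ 2√23 ≈ 9.5917 ✓.


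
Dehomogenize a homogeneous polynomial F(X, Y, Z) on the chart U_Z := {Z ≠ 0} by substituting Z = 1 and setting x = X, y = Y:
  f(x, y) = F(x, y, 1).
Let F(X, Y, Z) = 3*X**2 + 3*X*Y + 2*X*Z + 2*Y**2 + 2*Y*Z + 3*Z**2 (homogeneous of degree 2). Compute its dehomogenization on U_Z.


f(x, y) = 3*x**2 + 3*x*y + 2*x + 2*y**2 + 2*y + 3

On U_Z we set Z = 1. Each monomial c·X^i·Y^j·Z^k in F becomes c·x^i·y^j·1^k = c·x^i·y^j.
Substituting Z = 1: F(X, Y, 1) = 3*x**2 + 3*x*y + 2*x + 2*y**2 + 2*y + 3.
Note: deg(f) ≤ deg(F) = 2; strict inequality happens when F is divisible by Z (lost terms).


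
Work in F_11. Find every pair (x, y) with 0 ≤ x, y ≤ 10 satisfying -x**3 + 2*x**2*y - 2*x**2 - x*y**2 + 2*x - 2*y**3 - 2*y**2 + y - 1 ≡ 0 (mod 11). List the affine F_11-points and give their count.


Affine F_11-points: {(1, 7), (2, 8), (3, 8), (4, 6), (9, 8), (10, 5)}; count = 6.

For each of the 121 pairs (x, y) ∈ F_11², evaluate f(x, y) mod 11. Record the zeros.
  x = 0: [0↦10, 1↦7, 2↦10, 3↦7, 4↦8, 5↦1, 6↦7, 7↦3, 8↦10, 9↦5, 10↦9]  zeros at y ∈ ∅
  x = 1: [0↦9, 1↦7, 2↦9, 3↦3, 4↦10, 5↦7, 6↦4, 7↦0, 8↦5, 9↦7, 10↦5]  zeros at y ∈ {7}
  x = 2: [0↦9, 1↦1, 2↦6, 3↦1, 4↦7, 5↦1, 6↦4, 7↦4, 8↦0, 9↦2, 10↦9]  zeros at y ∈ {8}
  x = 3: [0↦4, 1↦5, 2↦6, 3↦6, 4↦4, 5↦10, 6↦1, 7↦9, 8↦0, 9↦6, 10↦4]  zeros at y ∈ {8}
  x = 4: [0↦10, 1↦2, 2↦3, 3↦1, 4↦6, 5↦6, 6↦0, 7↦9, 8↦10, 9↦2, 10↦6]  zeros at y ∈ {6}
  x = 5: [0↦10, 1↦8, 2↦2, 3↦2, 4↦7, 5↦5, 6↦6, 7↦9, 8↦2, 9↦6, 10↦9]  zeros at y ∈ ∅
  x = 6: [0↦9, 1↦6, 2↦8, 3↦3, 4↦1, 5↦1, 6↦2, 7↦3, 8↦3, 9↦1, 10↦7]  zeros at y ∈ ∅
  x = 7: [0↦1, 1↦1, 2↦4, 3↦9, 4↦4, 5↦10, 6↦4, 7↦7, 8↦7, 9↦3, 10↦5]  zeros at y ∈ ∅
  x = 8: [0↦2, 1↦9, 2↦6, 3↦3, 4↦10, 5↦4, 6↦6, 7↦4, 8↦8, 9↦6, 10↦8]  zeros at y ∈ ∅
  x = 9: [0↦6, 1↦2, 2↦8, 3↦1, 4↦2, 5↦10, 6↦2, 7↦10, 8↦0, 9↦4, 10↦10]  zeros at y ∈ {8}
  x = 10: [0↦7, 1↦7, 2↦4, 3↦8, 4↦7, 5↦0, 6↦8, 7↦8, 8↦10, 9↦2, 10↦5]  zeros at y ∈ {5}
Collecting zeros: affine points = {(1, 7), (2, 8), (3, 8), (4, 6), (9, 8), (10, 5)}.
Total count |C(F_11)_aff| = 6.


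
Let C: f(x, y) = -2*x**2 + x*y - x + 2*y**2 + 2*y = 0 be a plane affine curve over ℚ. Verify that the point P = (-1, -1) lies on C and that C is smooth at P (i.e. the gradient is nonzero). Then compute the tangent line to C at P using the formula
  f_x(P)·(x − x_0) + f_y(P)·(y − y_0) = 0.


Tangent line at P: 2*x - 3*y - 1 = 0.

Step 1: f(-1, -1) = 0, so P lies on C.
Step 2: partial derivatives
  f_x(x, y) = -4*x + y - 1, f_y(x, y) = x + 4*y + 2.
  f_x(P) = 2, f_y(P) = -3 (gradient nonzero, so P is smooth).
Step 3: tangent line at P: 2·(x − -1) + -3·(y − -1) = 0.
Expanding: 2*x - 3*y - 1 = 0.


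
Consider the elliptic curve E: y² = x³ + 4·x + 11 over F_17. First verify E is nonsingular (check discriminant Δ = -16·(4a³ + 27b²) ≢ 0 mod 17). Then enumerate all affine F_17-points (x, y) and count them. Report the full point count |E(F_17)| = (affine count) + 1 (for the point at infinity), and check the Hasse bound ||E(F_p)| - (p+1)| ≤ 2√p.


Affine points = {(1, 4), (1, 13), (3, 4), (3, 13), (6, 8), (6, 9), (7, 5), (7, 12), (11, 3), (11, 14), (12, 6), (12, 11), (13, 4), (13, 13)}; affine count = 14; |E(F_17)| = 15.

Discriminant check: Δ ∝ 4a³ + 27b² = 4·4³ + 27·11² = 4·64 + 27·121 ≡ 4 (mod 17). Nonzero ⇒ E is nonsingular.
For each x ∈ F_17, compute rhs = x³ + 4·x + 11 mod 17, then count y ∈ F_17 with y² ≡ rhs.
  x = 0: rhs = 11, matching y values: none (0 points).
  x = 1: rhs = 16, matching y values: 4, 13 (2 points).
  x = 2: rhs = 10, matching y values: none (0 points).
  x = 3: rhs = 16, matching y values: 4, 13 (2 points).
  x = 4: rhs = 6, matching y values: none (0 points).
  x = 5: rhs = 3, matching y values: none (0 points).
  x = 6: rhs = 13, matching y values: 8, 9 (2 points).
  x = 7: rhs = 8, matching y values: 5, 12 (2 points).
  x = 8: rhs = 11, matching y values: none (0 points).
  x = 9: rhs = 11, matching y values: none (0 points).
  x = 10: rhs = 14, matching y values: none (0 points).
  x = 11: rhs = 9, matching y values: 3, 14 (2 points).
  x = 12: rhs = 2, matching y values: 6, 11 (2 points).
  x = 13: rhs = 16, matching y values: 4, 13 (2 points).
  x = 14: rhs = 6, matching y values: none (0 points).
  x = 15: rhs = 12, matching y values: none (0 points).
  x = 16: rhs = 6, matching y values: none (0 points).
Total affine count: 14.
Full point count |E(F_17)| = 14 + 1 = 15.
Hasse bound: |15 − (17+1)| = |-3| = 3 ≤ 2√17 ≈ 8.2462 ✓.


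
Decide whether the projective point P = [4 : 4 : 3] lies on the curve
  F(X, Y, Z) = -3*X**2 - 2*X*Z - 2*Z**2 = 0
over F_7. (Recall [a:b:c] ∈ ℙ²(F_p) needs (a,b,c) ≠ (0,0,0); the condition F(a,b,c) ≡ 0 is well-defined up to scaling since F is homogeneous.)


F(4,4,3) ≡ 1 (mod 7); P is NOT on the curve.

Evaluate F(4, 4, 3) term-by-term (mod 7).
  -3*X**2 ↦ -3·16·1·1 = -48
  -2*X*Z ↦ -2·4·1·3 = -24
  -2*Z**2 ↦ -2·1·1·9 = -18
Sum: F(4, 4, 3) = (-48) + (-24) + (-18) = -90.
Reducing mod 7: -90 ≡ 1 (mod 7).
Since F(a, b, c) ≡ 1 ≠ 0 (mod 7), P does NOT lie on the curve.


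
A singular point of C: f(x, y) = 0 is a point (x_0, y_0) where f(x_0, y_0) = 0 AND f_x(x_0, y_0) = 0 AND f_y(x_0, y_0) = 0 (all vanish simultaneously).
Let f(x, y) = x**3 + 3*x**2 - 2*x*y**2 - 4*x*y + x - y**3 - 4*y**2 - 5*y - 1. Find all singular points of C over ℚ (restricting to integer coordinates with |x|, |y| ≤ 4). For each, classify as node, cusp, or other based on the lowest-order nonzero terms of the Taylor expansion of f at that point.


Singular points: {(-1, -1)}; classification: cusp.

Compute partial derivatives:
  f_x = 3*x**2 + 6*x - 2*y**2 - 4*y + 1.
  f_y = -4*x*y - 4*x - 3*y**2 - 8*y - 5.
Scan x_0 ∈ {−4, ..., 4}. For each x_0, f_y(x_0, y) is a polynomial in y; find its integer roots y ∈ {−4, ..., 4}, then test f_x and f at those candidates.
  x = -4: f_y(-4, y) = -3*y**2 + 8*y + 11; vanishes at y ∈ {-1}. (-4, -1): f_x = 27 ≠ 0.
  x = -3: f_y(-3, y) = -3*y**2 + 4*y + 7; vanishes at y ∈ {-1}. (-3, -1): f_x = 12 ≠ 0.
  x = -2: f_y(-2, y) = 3 - 3*y**2; vanishes at y ∈ {-1, 1}. (-2, -1): f_x = 3 ≠ 0; (-2, 1): f_x = -5 ≠ 0.
  x = -1: f_y(-1, y) = -3*y**2 - 4*y - 1; vanishes at y ∈ {-1}. (-1, -1): f_x = 0, f = 0 — SINGULAR.
  x = 0: f_y(0, y) = -3*y**2 - 8*y - 5; vanishes at y ∈ {-1}. (0, -1): f_x = 3 ≠ 0.
  x = 1: f_y(1, y) = -3*y**2 - 12*y - 9; vanishes at y ∈ {-3, -1}. (1, -3): f_x = 4 ≠ 0; (1, -1): f_x = 12 ≠ 0.
  x = 2: f_y(2, y) = -3*y**2 - 16*y - 13; vanishes at y ∈ {-1}. (2, -1): f_x = 27 ≠ 0.
  x = 3: f_y(3, y) = -3*y**2 - 20*y - 17; vanishes at y ∈ {-1}. (3, -1): f_x = 48 ≠ 0.
  x = 4: f_y(4, y) = -3*y**2 - 24*y - 21; vanishes at y ∈ {-1}. (4, -1): f_x = 75 ≠ 0.
Only singular point on the grid: (-1, -1).
Classify: substitute x = -1 + u, y = -1 + v and expand: f = u**3 - 2*u*v**2 - v**3 + v**2.
No constant or linear terms (consistent with a singular point). Quadratic part: v**2. Cubic part: u**3 - 2*u*v**2 - v**3.
The quadratic part v**2 is a perfect square, so there is a single (double) tangent line v = 0, i.e. y = -1. Restricting the cubic part to that line (v = 0) leaves u**3 ≠ 0, so f is not divisible by v and the branch is v² ≈ -u**3 to lowest order — this is a cusp.
Classification: cusp.
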